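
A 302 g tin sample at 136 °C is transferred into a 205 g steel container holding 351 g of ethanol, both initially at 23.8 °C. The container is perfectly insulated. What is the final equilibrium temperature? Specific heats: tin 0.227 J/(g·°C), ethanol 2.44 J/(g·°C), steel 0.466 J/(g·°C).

T_f ≈ 31.3 °C

Heat gained plus heat lost sum to zero:
302*0.227*(T − 136) + 351*2.44*(T − 23.8) + 205*0.466*(T − 23.8) = 0
68.55(T − 136) + 856.44(T − 23.8) + 95.53(T − 23.8) = 0
(68.55 + 856.44 + 95.53) T = 68.55*136 + 856.44*23.8 + 95.53*23.8
T = 31980/1020.5 ≈ 31.34 °C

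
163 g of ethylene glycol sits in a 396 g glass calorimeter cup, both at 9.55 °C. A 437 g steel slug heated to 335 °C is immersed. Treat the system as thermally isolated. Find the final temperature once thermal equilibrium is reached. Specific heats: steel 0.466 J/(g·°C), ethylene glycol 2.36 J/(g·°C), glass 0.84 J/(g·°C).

T_f ≈ 81.5 °C

T_f is the heat-capacity-weighted average of the initial temperatures:
T_f = (203.64*335 + 384.68*9.55 + 332.64*9.55) / (203.64 + 384.68 + 332.64)
    = 75070 / 920.96 ≈ 81.51 °C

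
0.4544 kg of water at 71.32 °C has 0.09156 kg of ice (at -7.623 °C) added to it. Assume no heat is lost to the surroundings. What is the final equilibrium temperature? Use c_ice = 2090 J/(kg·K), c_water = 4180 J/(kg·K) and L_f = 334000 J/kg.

Energy conservation, ΣQ = 0:
ice -7.623→0 °C: 0.09156·2090·7.623 = 1458.7; fusion: m_ice L_f = 0.09156·334000 = 30581; warm the meltwater: 382.72 T; water cools: 0.4544·4180·(T − 71.32) = 1899.4(T − 71.32)
2282.1 T = 135465 − 32040 = 103425
T ≈ 45.32 °C — above 0 °C, consistent with complete melting.

T_f ≈ 45.3 °C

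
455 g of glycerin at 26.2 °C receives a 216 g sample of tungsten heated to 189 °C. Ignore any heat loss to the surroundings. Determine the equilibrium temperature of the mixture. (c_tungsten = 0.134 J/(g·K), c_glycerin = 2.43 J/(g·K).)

T_f ≈ 30.4 °C

Heat gained plus heat lost sum to zero:
216·0.134·(T − 189) + 455·2.43·(T − 26.2) = 0
(28.94 + 1105.7) T = 28.94·189 + 1105.7·26.2
T ≈ 30.35 °C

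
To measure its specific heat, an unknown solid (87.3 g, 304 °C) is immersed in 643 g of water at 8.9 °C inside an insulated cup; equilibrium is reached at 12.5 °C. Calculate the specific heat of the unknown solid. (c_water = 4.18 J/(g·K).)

Heat lost by the unknown solid = heat gained by the water:
87.3×c×(304 − 12.5) = 643×4.18×(12.5 − 8.9)
25448 c = 9675.9  ⇒  c ≈ 0.3802 J/(g·K)

c ≈ 0.38 J/(g·K)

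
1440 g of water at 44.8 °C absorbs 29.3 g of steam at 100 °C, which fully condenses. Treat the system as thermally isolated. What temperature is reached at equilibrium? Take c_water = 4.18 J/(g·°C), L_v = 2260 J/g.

T_f ≈ 56.7 °C

Net heat exchanged in the isolated system is zero:
condense steam: −29.3×2260 = −66218
  condensed water 100 °C→T: 122.47(T − 100)
  water warms: 1440×4.18×(T − 44.8) = 6019.2(T − 44.8)
6141.7 T = 66218 + 12247 + 269660 = 348126
T ≈ 56.68 °C — below 100 °C, confirming all the steam condensed.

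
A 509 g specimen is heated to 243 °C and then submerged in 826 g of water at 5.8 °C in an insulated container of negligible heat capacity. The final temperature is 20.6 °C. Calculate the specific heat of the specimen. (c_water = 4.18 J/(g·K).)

c ≈ 0.451 J/(g·K)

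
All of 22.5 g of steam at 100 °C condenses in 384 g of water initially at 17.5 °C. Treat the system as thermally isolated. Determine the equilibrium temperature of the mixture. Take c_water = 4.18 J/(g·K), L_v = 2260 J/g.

Conservation of energy gives ΣQ = 0:
condense steam: −22.5×2260 = −50850; condensed water 100 °C→T: 94.05(T − 100); original water: 1605.1(T − 17.5)
1699.2 T = 50850 + 9405 + 28090 = 88345
T ≈ 51.99 °C (< 100 °C, so full condensation is consistent).

T_f ≈ 52.0 °C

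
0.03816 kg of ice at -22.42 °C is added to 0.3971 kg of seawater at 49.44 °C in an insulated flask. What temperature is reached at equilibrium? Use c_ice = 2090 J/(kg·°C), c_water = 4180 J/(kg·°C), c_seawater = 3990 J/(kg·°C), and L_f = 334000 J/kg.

Setting the total heat transfer to zero:
warm ice to 0 °C: 0.03816·2090·(0 − (-22.42)) = 1788.1
  latent heat to melt: 0.03816·334000 = 12745
  warm the meltwater: 159.51 T
  seawater: 1584.4(T − 49.44)
1743.9 T = 78334 − 14534 = 63801
T ≈ 36.58 °C. Since T > 0 °C, the all-ice-melts assumption holds.

T_f ≈ 36.6 °C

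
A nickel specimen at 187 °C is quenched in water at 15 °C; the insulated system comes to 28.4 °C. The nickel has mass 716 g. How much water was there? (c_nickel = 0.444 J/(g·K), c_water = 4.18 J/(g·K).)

Conservation of energy gives ΣQ = 0:
716×0.444×(28.4 − 187) + m×4.18×(28.4 − 15) = 0
56.01 m = 50420
m = 50420/56.01 ≈ 900.2 g

m ≈ 900 g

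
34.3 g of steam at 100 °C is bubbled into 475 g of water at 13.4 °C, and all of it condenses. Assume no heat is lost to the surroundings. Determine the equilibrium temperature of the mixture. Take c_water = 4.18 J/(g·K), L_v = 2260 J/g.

Energy conservation, ΣQ = 0:
condense steam: −34.3×2260 = −77518
  condensed water 100 °C→T: 143.37(T − 100)
  water warms: 475×4.18×(T − 13.4) = 1985.5(T − 13.4)
2128.9 T = 77518 + 14337 + 26606 = 118461
T ≈ 55.64 °C, under the boiling point, so the assumption holds.

T_f ≈ 55.6 °C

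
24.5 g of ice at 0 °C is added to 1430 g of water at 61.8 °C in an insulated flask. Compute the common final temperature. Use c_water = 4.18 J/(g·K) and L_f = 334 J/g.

T_f ≈ 59.4 °C

Energy balance with sensible and latent terms:
latent heat to melt: 24.5·334 = 8183; meltwater 0→T: 24.5·4.18·T = 102.41 T; water cools: 1430·4.18·(T − 61.8) = 5977.4(T − 61.8)
6079.8 T = 369403 − 8183 = 361220
T ≈ 59.41 °C. Since T > 0 °C, the all-ice-melts assumption holds.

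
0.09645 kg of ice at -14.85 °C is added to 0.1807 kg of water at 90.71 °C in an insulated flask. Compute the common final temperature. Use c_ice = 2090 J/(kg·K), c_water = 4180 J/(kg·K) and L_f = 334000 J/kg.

Let T be the final temperature. ΣQ_i = 0:
ice -14.85→0 °C: 0.09645×2090×14.85 = 2993.5; fusion: m_ice L_f = 0.09645×334000 = 32214; meltwater 0→T: 0.09645×4180×T = 403.16 T; water: 755.33(T − 90.71)
1158.5 T = 68516 − 35208 = 33308
T ≈ 28.75 °C. Since T > 0 °C, the all-ice-melts assumption holds.

T_f ≈ 28.8 °C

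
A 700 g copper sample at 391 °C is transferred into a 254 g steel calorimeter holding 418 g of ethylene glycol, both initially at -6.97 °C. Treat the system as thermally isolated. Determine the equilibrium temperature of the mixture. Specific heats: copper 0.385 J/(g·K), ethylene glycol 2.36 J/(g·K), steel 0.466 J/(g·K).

Setting the total heat transfer to zero:
700×0.385×(T − 391) + 418×2.36×(T − (-6.97)) + 254×0.466×(T − (-6.97)) = 0
1374.3 T = 97674
T = 97674 / 1374.3 = 71.1 °C

T_f ≈ 71.1 °C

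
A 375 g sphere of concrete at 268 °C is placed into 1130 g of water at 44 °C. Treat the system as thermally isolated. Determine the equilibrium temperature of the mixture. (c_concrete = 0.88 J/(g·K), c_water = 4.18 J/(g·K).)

Taking heat into each body as positive, Σ m c ΔT = 0:
375×0.88×(T − 268) + 1130×4.18×(T − 44) = 0
330(T − 268) + 4723.4(T − 44) = 0
(330 + 4723.4) T = 330×268 + 4723.4×44
T ≈ 58.63 °C

T_f ≈ 58.6 °C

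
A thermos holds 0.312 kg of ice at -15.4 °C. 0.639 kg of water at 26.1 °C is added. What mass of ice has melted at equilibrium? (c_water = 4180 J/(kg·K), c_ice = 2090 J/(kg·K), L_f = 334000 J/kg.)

Water can give up m c ΔT = 0.639·4180·26.1 = 69714 J before reaching 0 °C.
Warming the ice to 0 °C takes 0.312·2090·15.4 = 10042 J, leaving 59672 J for melting.
Melting all 0.312 kg of ice would need 0.312·334000 = 104208 J.
59672 J < 104208 J, so only part of the ice melts and the system sits at 0 °C.
m_melted·334000 = 59672  ⇒  m_melted ≈ 0.1787 kg.

m_melted ≈ 0.179 kg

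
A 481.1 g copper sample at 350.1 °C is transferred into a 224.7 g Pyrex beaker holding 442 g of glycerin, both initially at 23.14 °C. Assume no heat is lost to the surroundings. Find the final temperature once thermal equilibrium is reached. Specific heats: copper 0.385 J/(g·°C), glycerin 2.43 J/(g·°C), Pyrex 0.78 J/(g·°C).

T_f is the heat-capacity-weighted average of the initial temperatures:
T_f = (185.22*350.1 + 1074.1*23.14 + 175.27*23.14) / (185.22 + 1074.1 + 175.27)
    = 93756 / 1434.5 ≈ 65.36 °C

T_f ≈ 65.4 °C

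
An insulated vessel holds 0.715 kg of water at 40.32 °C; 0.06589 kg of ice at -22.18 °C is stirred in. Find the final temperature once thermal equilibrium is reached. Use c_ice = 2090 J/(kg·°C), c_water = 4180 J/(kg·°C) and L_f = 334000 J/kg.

Net heat exchanged in the isolated system is zero:
warm ice to 0 °C: 0.06589·2090·(0 − (-22.18)) = 3054.4
  fusion: m_ice L_f = 0.06589·334000 = 22007
  meltwater 0→T: 0.06589·4180·T = 275.42 T
  water cools: 0.715·4180·(T − 40.32) = 2988.7(T − 40.32)
3264.1 T = 120504 − 25062 = 95443
T ≈ 29.24 °C — above 0 °C, consistent with complete melting.

T_f ≈ 29.2 °C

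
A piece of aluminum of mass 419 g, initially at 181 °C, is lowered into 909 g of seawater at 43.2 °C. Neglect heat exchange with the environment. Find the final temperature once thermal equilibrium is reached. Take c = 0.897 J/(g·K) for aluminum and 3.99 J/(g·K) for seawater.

Taking heat into each body as positive, Σ m c ΔT = 0:
419*0.897*(T − 181) + 909*3.99*(T − 43.2) = 0
375.84(T − 181) + 3626.9(T − 43.2) = 0
(375.84 + 3626.9) T = 375.84*181 + 3626.9*43.2
T = 224710/4002.8 ≈ 56.14 °C

T_f ≈ 56.1 °C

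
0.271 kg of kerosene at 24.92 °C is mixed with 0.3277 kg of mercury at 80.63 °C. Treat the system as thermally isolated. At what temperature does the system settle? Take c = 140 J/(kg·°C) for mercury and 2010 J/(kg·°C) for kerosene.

|Q_mercury| = |Q_kerosene|:
0.3277·140·(80.63 − T) = 0.271·2010·(T − 24.92)
45.88(80.63 − T) = 544.71(T − 24.92)
590.59 T = 17273  ⇒  T ≈ 29.25 °C

T_f ≈ 29.2 °C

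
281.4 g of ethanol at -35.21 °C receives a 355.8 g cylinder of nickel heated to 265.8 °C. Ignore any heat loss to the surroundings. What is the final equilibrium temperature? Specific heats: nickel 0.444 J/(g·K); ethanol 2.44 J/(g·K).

T_f ≈ 21.1 °C

With ΣQ=0 the equilibrium temperature is the m·c-weighted mean:
T_f = (157.98*265.8 + 686.62*(-35.21)) / (157.98 + 686.62)
    = 17814 / 844.59 ≈ 21.09 °C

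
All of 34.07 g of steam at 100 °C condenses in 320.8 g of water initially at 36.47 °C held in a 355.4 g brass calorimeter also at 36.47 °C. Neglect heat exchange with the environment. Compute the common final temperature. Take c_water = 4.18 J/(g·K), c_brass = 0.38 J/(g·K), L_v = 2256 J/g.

T_f ≈ 89.6 °C

Heat gained plus heat lost sum to zero:
condense steam: −34.07×2256 = −76862; condensate cools 100→T: 34.07×4.18×(T − 100) = 142.41(T − 100); original water: 1340.9(T − 36.47); cup: 135.05(T − 36.47)
1618.4 T = 76862 + 14241 + 53830 = 144933
T ≈ 89.55 °C, under the boiling point, so the assumption holds.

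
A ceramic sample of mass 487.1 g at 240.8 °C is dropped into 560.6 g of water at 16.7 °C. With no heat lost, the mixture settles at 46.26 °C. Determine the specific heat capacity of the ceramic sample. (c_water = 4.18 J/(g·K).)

m_s c (T_s − T_f) = m_water c_water (T_f − T_0):
487.1·c·(240.8 − 46.26) = 560.6·4.18·(46.26 − 16.7)
94760 c = 69268  ⇒  c ≈ 0.731 J/(g·K)

c ≈ 0.731 J/(g·K)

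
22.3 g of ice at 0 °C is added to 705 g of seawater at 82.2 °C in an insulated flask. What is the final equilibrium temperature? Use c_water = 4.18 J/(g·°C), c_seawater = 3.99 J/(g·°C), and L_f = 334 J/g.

T_f ≈ 77.0 °C

Taking heat into each body as positive, Σ m c ΔT = 0:
fusion: m_ice L_f = 22.3·334 = 7448.2; warm the meltwater: 93.21 T; seawater cools: 705·3.99·(T − 82.2) = 2813(T − 82.2)
2906.2 T = 231224 − 7448.2 = 223776
T ≈ 77.00 °C (positive, so assuming full melt was valid).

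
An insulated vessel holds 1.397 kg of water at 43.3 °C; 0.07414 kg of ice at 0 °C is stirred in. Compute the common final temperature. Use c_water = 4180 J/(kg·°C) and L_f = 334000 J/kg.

Energy conservation, ΣQ = 0:
fusion: m_ice L_f = 0.07414·334000 = 24763
  warm the meltwater: 309.91 T
  water: 5839.5(T − 43.3)
6149.4 T = 252849 − 24763 = 228086
T ≈ 37.09 °C (positive, so assuming full melt was valid).

T_f ≈ 37.1 °C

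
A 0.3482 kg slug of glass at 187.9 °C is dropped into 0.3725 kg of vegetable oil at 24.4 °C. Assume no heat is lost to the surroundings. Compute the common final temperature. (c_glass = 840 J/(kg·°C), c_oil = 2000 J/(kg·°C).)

T_f ≈ 70.5 °C

T_f is the heat-capacity-weighted average of the initial temperatures:
T_f = (292.49*187.9 + 745*24.4) / (292.49 + 745)
    = 73136 / 1037.5 ≈ 70.49 °C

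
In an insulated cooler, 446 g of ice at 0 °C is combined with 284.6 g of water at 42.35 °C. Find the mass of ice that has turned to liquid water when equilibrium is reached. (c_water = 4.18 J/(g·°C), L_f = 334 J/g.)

m_melted ≈ 151 g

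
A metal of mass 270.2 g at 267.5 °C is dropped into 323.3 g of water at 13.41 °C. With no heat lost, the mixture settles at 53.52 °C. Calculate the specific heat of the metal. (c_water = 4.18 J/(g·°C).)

c ≈ 0.938 J/(g·°C)

Heat lost by the metal = heat gained by the water:
270.2×c×(267.5 − 53.52) = 323.3×4.18×(53.52 − 13.41)
57817 c = 54204  ⇒  c ≈ 0.9375 J/(g·°C)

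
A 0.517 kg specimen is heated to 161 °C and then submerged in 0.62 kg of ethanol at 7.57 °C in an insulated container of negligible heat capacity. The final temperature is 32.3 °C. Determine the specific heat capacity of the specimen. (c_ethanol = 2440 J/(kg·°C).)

Energy conservation, ΣQ = 0:
0.517×c×(32.3 − 161) + 0.62×2440×(32.3 − 7.57) = 0
-66.54 c = -37412
c = -37412/-66.54 ≈ 562.3 J/(kg·°C)

c ≈ 562 J/(kg·°C)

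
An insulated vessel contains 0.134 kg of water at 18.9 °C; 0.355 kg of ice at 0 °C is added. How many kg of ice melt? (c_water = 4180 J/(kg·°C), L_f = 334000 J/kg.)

m_melted ≈ 0.0317 kg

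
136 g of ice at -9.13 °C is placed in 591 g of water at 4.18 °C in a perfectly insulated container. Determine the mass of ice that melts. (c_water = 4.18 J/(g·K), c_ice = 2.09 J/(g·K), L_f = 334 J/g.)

m_melted ≈ 23.1 g

Cooling the water to 0 °C releases 591·4.18·4.18 = 10326 J.
Warming the ice to 0 °C takes 136·2.09·9.13 = 2595.1 J, leaving 7731.1 J for melting.
Melting all 136 g of ice would need 136·334 = 45424 J.
7731.1 J < 45424 J, so only part of the ice melts and the system sits at 0 °C.
m_melt = 7731.1 / L_f = 23.15 g.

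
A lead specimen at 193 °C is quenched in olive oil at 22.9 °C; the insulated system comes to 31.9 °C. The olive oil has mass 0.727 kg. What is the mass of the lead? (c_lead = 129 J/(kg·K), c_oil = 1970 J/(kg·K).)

m ≈ 0.62 kg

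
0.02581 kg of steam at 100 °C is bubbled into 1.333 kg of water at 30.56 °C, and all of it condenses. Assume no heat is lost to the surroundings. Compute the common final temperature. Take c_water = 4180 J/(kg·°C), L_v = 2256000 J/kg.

T_f ≈ 42.1 °C

Net heat exchanged in the isolated system is zero:
steam→water at 100 °C releases m L_v = 0.02581·2256000 = 58227
  condensed water 100 °C→T: 107.89(T − 100)
  water warms: 1.333·4180·(T − 30.56) = 5571.9(T − 30.56)
5679.8 T = 58227 + 10789 + 170278 = 239294
T ≈ 42.13 °C — below 100 °C, confirming all the steam condensed.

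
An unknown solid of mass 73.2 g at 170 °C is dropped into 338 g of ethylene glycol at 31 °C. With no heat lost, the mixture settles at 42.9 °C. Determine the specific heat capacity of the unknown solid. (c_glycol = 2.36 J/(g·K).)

c ≈ 1.02 J/(g·K)

m_s c (T_s − T_f) = m_glycol c_glycol (T_f − T_0):
73.2×c×(170 − 42.9) = 338×2.36×(42.9 − 31)
9303.7 c = 9492.4  ⇒  c ≈ 1.02 J/(g·K)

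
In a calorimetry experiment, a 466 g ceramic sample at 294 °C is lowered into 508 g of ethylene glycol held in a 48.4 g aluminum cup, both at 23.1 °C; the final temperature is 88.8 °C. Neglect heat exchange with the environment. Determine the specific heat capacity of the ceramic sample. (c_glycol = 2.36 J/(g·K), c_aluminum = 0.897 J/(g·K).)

Taking heat into each body as positive, Σ m c ΔT = 0:
466·c·(88.8 − 294) + 508·2.36·(88.8 − 23.1) + 48.4·0.897·(88.8 − 23.1) = 0
-95623 c = -81619
c = -81619/-95623 ≈ 0.8535 J/(g·K)

c ≈ 0.854 J/(g·K)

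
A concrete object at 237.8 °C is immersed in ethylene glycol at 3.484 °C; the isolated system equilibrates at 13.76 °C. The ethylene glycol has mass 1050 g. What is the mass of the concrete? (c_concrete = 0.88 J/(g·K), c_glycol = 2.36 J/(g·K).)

m ≈ 129 g

|Q_concrete| = |Q_glycol|:
m·0.88·(237.8 − 13.76) = 1050·2.36·(13.76 − 3.484)
197.16 m = 25464  ⇒  m ≈ 129.2 g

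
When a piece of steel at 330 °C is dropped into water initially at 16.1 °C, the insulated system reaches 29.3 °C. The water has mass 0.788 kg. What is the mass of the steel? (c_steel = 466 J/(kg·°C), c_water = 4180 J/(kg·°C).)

Setting the total heat transfer to zero:
m×466×(29.3 − 330) + 0.788×4180×(29.3 − 16.1) = 0
-140126 m = -43479
m = -43479/-140126 ≈ 0.3103 kg

m ≈ 0.31 kg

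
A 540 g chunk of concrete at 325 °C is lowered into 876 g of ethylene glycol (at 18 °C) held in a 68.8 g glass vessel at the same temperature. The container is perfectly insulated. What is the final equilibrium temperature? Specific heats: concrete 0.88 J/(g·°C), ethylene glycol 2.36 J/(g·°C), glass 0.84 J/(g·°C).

Net heat exchanged in the isolated system is zero:
540·0.88·(T − 325) + 876·2.36·(T − 18) + 68.8·0.84·(T − 18) = 0
2600.4 T = 192693
T ≈ 74.10 °C

T_f ≈ 74.1 °C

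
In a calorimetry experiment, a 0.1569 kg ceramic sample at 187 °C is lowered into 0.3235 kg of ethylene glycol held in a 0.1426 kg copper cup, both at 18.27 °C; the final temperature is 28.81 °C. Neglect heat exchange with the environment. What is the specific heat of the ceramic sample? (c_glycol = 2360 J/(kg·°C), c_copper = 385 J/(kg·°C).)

c ≈ 348 J/(kg·°C)

Taking heat into each body as positive, Σ m c ΔT = 0:
0.1569·c·(28.81 − 187) + 0.3235·2360·(28.81 − 18.27) + 0.1426·385·(28.81 − 18.27) = 0
-24.82 c = -8625.5
c = -8625.5/-24.82 ≈ 347.5 J/(kg·°C)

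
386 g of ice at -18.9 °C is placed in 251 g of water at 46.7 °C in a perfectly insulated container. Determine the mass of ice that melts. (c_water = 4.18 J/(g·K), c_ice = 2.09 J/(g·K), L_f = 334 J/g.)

Water can give up m c ΔT = 251·4.18·46.7 = 48997 J before reaching 0 °C.
Warming the ice to 0 °C takes 386·2.09·18.9 = 15247 J, leaving 33749 J for melting.
Melting all 386 g of ice would need 386·334 = 128924 J.
Since 33749 < 128924 J, not all the ice melts; equilibrium is at 0 °C.
m_melted·334 = 33749  ⇒  m_melted ≈ 101 g.

m_melted ≈ 101 g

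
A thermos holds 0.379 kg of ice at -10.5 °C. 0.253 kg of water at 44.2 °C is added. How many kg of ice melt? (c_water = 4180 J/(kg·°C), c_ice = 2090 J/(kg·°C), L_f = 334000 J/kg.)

m_melted ≈ 0.115 kg

Water can give up m c ΔT = 0.253·4180·44.2 = 46743 J before reaching 0 °C.
Of that, 0.379·2090·10.5 = 8317.2 J goes to bring the ice to 0 °C, leaving 38426 J.
Fully melting the ice requires m_ice L_f = 0.379·334000 = 126586 J.
Since 38426 < 126586 J, not all the ice melts; equilibrium is at 0 °C.
Mass melted = 38426/334000 ≈ 0.115 kg.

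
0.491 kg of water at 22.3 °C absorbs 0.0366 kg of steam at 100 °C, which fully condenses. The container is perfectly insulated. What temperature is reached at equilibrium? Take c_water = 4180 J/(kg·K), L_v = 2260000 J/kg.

T_f ≈ 65.2 °C

Energy balance with sensible and latent terms:
steam→water at 100 °C releases m L_v = 0.0366×2260000 = 82716
  condensed water 100 °C→T: 152.99(T − 100)
  water warms: 0.491×4180×(T − 22.3) = 2052.4(T − 22.3)
2205.4 T = 82716 + 15299 + 45768 = 143783
T ≈ 65.20 °C, under the boiling point, so the assumption holds.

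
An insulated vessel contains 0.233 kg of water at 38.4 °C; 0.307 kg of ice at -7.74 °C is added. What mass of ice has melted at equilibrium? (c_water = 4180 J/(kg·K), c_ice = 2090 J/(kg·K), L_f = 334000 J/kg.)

Cooling the water to 0 °C releases 0.233·4180·38.4 = 37399 J.
Of that, 0.307·2090·7.74 = 4966.2 J goes to bring the ice to 0 °C, leaving 32433 J.
Fully melting the ice requires m_ice L_f = 0.307·334000 = 102538 J.
Since 32433 < 102538 J, not all the ice melts; equilibrium is at 0 °C.
Mass melted = 32433/334000 ≈ 0.09711 kg.

m_melted ≈ 0.0971 kg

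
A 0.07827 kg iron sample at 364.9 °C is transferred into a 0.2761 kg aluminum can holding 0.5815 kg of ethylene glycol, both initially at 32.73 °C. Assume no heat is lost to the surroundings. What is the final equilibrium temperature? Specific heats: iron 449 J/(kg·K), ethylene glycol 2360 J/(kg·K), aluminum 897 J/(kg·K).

T_f is the heat-capacity-weighted average of the initial temperatures:
T_f = (35.14·364.9 + 1372.3·32.73 + 247.66·32.73) / (35.14 + 1372.3 + 247.66)
    = 65846 / 1655.1 ≈ 39.78 °C

T_f ≈ 39.8 °C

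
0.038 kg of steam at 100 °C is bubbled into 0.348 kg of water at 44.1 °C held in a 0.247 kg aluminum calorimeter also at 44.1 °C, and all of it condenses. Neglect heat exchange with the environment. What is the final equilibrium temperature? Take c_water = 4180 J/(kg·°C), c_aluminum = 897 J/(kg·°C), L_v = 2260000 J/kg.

T_f ≈ 95.7 °C

Taking heat into each body as positive, Σ m c ΔT = 0:
latent heat released on condensation: 0.038×2260000 = 85880; condensate cools 100→T: 0.038×4180×(T − 100) = 158.84(T − 100); water warms: 0.348×4180×(T − 44.1) = 1454.6(T − 44.1); cup: 221.56(T − 44.1)
1835 T = 85880 + 15884 + 73920 = 175684
T ≈ 95.74 °C — below 100 °C, confirming all the steam condensed.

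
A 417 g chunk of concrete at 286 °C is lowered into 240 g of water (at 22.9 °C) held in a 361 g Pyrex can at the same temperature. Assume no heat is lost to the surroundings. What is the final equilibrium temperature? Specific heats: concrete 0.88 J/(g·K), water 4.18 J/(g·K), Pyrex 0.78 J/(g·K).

Conservation of energy gives ΣQ = 0:
417·0.88·(T − 286) + 240·4.18·(T − 22.9) + 361·0.78·(T − 22.9) = 0
366.96(T − 286) + 1003.2(T − 22.9) + 281.58(T − 22.9) = 0
(366.96 + 1003.2 + 281.58) T = 366.96·286 + 1003.2·22.9 + 281.58·22.9
T ≈ 81.35 °C

T_f ≈ 81.4 °C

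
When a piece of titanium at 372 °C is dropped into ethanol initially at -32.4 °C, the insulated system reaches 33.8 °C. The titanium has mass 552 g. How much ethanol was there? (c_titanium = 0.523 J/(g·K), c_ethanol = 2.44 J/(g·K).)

Setting the total heat transfer to zero:
552·0.523·(33.8 − 372) + m·2.44·(33.8 − (-32.4)) = 0
161.53 m = 97637
m = 97637/161.53 ≈ 604.5 g

m ≈ 604 g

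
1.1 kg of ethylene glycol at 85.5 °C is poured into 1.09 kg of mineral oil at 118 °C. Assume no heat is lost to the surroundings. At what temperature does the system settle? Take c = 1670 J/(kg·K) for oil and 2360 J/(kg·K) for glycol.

Conservation of energy gives ΣQ = 0:
1.09×1670×(T − 118) + 1.1×2360×(T − 85.5) = 0
(1820.3 + 2596) T = 1820.3×118 + 2596×85.5
T = 436753 / 4416.3 = 98.9 °C

T_f ≈ 98.9 °C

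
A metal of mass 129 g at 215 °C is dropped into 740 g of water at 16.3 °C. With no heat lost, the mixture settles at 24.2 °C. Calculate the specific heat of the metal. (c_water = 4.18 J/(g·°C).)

c ≈ 0.993 J/(g·°C)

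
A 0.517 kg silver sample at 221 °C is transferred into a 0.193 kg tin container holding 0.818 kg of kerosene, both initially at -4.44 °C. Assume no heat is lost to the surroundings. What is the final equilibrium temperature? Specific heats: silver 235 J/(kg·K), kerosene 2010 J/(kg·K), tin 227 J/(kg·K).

T_f ≈ 10.7 °C

Heat gained plus heat lost sum to zero:
0.517×235×(T − 221) + 0.818×2010×(T − (-4.44)) + 0.193×227×(T − (-4.44)) = 0
121.5(T − 221) + 1644.2(T − (-4.44)) + 43.81(T − (-4.44)) = 0
1809.5 T = 19356
T ≈ 10.70 °C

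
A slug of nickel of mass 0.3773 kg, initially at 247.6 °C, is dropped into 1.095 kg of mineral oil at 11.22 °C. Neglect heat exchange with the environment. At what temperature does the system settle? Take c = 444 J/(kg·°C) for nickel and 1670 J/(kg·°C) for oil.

T_f ≈ 31.1 °C

|Q_nickel| = |Q_oil|:
0.3773*444*(247.6 − T) = 1.095*1670*(T − 11.22)
167.52(247.6 − T) = 1828.6(T − 11.22)
1996.2 T = 61996  ⇒  T ≈ 31.06 °C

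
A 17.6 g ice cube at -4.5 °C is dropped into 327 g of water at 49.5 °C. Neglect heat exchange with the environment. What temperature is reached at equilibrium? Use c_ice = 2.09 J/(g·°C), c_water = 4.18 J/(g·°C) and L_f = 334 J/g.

T_f ≈ 42.8 °C

Setting the total heat transfer to zero:
ice -4.5→0 °C: 17.6×2.09×4.5 = 165.53; melt ice: 17.6×334 = 5878.4; meltwater 0→T: 17.6×4.18×T = 73.57 T; water: 1366.9(T − 49.5)
1440.4 T = 67660 − 6043.9 = 61616
T ≈ 42.78 °C. Since T > 0 °C, the all-ice-melts assumption holds.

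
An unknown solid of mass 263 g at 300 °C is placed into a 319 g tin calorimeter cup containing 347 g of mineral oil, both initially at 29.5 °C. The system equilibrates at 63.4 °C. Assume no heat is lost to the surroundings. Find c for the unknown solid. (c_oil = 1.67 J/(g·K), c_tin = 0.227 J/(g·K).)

c ≈ 0.355 J/(g·K)

Let T be the final temperature. ΣQ_i = 0:
263·c·(63.4 − 300) + 347·1.67·(63.4 − 29.5) + 319·0.227·(63.4 − 29.5) = 0
-62226 c = -22100
c = -22100/-62226 ≈ 0.3552 J/(g·K)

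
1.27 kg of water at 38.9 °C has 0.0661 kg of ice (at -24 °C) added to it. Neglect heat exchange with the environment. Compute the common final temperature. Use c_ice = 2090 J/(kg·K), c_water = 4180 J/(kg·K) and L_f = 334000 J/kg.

Taking heat into each body as positive, Σ m c ΔT = 0:
ice -24→0 °C: 0.0661·2090·24 = 3315.6
  fusion: m_ice L_f = 0.0661·334000 = 22077
  warm the meltwater: 276.3 T
  water cools: 1.27·4180·(T − 38.9) = 5308.6(T − 38.9)
5584.9 T = 206505 − 25393 = 181112
T ≈ 32.43 °C (positive, so assuming full melt was valid).

T_f ≈ 32.4 °C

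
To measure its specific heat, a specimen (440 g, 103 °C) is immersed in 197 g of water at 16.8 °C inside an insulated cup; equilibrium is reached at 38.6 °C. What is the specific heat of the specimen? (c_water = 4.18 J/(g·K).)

Energy conservation, ΣQ = 0:
440·c·(38.6 − 103) + 197·4.18·(38.6 − 16.8) = 0
-28336 c = -17951
c = -17951/-28336 ≈ 0.6335 J/(g·K)

c ≈ 0.634 J/(g·K)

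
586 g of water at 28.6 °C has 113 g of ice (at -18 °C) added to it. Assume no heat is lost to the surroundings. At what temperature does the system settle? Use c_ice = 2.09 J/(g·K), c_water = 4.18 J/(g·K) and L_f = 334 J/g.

T_f ≈ 9.6 °C

Let T be the final temperature. ΣQ_i = 0:
ice -18→0 °C: 113×2.09×18 = 4251.1
  melt ice: 113×334 = 37742
  meltwater 0→T: 113×4.18×T = 472.34 T
  water: 2449.5(T − 28.6)
2921.8 T = 70055 − 41993 = 28062
T ≈ 9.60 °C (positive, so assuming full melt was valid).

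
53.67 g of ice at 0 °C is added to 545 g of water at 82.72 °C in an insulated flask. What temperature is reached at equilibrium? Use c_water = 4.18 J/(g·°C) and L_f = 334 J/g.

Energy balance with sensible and latent terms:
latent heat to melt: 53.67·334 = 17926
  meltwater 0→T: 53.67·4.18·T = 224.34 T
  water: 2278.1(T − 82.72)
2502.4 T = 188444 − 17926 = 170519
T ≈ 68.14 °C. Since T > 0 °C, the all-ice-melts assumption holds.

T_f ≈ 68.1 °C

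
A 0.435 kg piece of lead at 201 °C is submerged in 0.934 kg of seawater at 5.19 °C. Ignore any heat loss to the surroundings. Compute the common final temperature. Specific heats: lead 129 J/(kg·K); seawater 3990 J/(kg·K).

Energy conservation, ΣQ = 0:
0.435·129·(T − 201) + 0.934·3990·(T − 5.19) = 0
56.12(T − 201) + 3726.7(T − 5.19) = 0
3782.8 T = 30620
T ≈ 8.09 °C

T_f ≈ 8.1 °C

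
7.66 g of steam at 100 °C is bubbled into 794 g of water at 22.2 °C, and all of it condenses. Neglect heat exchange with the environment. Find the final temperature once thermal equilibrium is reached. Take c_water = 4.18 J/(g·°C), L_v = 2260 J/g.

Let T be the final temperature. ΣQ_i = 0:
condense steam: −7.66·2260 = −17312; condensed water 100 °C→T: 32.02(T − 100); water warms: 794·4.18·(T − 22.2) = 3318.9(T − 22.2)
3350.9 T = 17312 + 3201.9 + 73680 = 94194
T ≈ 28.11 °C — below 100 °C, confirming all the steam condensed.

T_f ≈ 28.1 °C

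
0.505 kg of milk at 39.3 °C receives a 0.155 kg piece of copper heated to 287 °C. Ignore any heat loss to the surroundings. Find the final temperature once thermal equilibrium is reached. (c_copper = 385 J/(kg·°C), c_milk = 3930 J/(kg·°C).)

T_f ≈ 46.5 °C

Net heat exchanged in the isolated system is zero:
0.155*385*(T − 287) + 0.505*3930*(T − 39.3) = 0
59.67(T − 287) + 1984.7(T − 39.3) = 0
2044.3 T = 95123
T ≈ 46.53 °C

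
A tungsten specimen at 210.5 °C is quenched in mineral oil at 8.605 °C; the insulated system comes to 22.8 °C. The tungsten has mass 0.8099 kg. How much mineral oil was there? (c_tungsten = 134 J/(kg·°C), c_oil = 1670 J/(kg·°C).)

Setting the total heat transfer to zero:
0.8099×134×(22.8 − 210.5) + m×1670×(22.8 − 8.605) = 0
23706 m = 20370
m = 20370/23706 ≈ 0.8593 kg

m ≈ 0.859 kg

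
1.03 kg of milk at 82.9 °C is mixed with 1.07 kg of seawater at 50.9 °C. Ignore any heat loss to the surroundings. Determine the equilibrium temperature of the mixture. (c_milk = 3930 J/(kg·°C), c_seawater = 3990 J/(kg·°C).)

T_f ≈ 66.5 °C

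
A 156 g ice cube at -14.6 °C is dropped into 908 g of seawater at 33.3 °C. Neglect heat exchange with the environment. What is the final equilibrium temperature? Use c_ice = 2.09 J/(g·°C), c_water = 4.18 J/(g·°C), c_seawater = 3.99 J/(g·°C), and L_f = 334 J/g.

Heat gained plus heat lost sum to zero:
ice -14.6→0 °C: 156×2.09×14.6 = 4760.2; latent heat to melt: 156×334 = 52104; meltwater 0→T: 156×4.18×T = 652.08 T; seawater: 3622.9(T − 33.3)
4275 T = 120643 − 56864 = 63779
T ≈ 14.92 °C (positive, so assuming full melt was valid).

T_f ≈ 14.9 °C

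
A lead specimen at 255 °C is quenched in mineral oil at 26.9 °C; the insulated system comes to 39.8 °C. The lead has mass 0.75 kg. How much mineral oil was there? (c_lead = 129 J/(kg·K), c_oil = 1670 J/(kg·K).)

m ≈ 0.966 kg

|Q_lead| = |Q_oil|:
0.75×129×(255 − 39.8) = m×1670×(39.8 − 26.9)
21543 m = 20821  ⇒  m ≈ 0.9665 kg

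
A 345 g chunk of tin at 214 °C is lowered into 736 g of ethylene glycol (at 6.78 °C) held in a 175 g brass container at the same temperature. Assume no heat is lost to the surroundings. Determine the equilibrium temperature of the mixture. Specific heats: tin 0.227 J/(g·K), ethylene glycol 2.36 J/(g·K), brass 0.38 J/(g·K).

T_f ≈ 15.4 °C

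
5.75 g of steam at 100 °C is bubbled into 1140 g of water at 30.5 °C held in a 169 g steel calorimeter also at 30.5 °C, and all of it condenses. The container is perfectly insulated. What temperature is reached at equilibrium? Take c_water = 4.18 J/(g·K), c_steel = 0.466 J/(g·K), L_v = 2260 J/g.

Heat gained plus heat lost sum to zero:
condense steam: −5.75·2260 = −12995; condensate cools 100→T: 5.75·4.18·(T − 100) = 24.03(T − 100); original water: 4765.2(T − 30.5); steel cup: 169·0.466·(T − 30.5) = 78.75(T − 30.5)
4868 T = 12995 + 2403.5 + 147741 = 163139
T ≈ 33.51 °C, under the boiling point, so the assumption holds.

T_f ≈ 33.5 °C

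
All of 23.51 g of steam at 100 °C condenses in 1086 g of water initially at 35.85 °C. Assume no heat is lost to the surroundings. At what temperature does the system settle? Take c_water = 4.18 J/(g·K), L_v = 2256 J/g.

T_f ≈ 48.6 °C

Net heat exchanged in the isolated system is zero:
steam→water at 100 °C releases m L_v = 23.51×2256 = 53039
  condensed water 100 °C→T: 98.27(T − 100)
  water warms: 1086×4.18×(T − 35.85) = 4539.5(T − 35.85)
4637.8 T = 53039 + 9827.2 + 162740 = 225606
T ≈ 48.65 °C (< 100 °C, so full condensation is consistent).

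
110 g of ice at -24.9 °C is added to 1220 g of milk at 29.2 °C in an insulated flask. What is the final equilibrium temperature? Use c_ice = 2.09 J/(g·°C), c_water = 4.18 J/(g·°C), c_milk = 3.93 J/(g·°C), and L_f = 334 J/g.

Setting the total heat transfer to zero:
ice -24.9→0 °C: 110·2.09·24.9 = 5724.5
  latent heat to melt: 110·334 = 36740
  warm the meltwater: 459.8 T
  milk cools: 1220·3.93·(T − 29.2) = 4794.6(T − 29.2)
5254.4 T = 140002 − 42465 = 97538
T ≈ 18.56 °C (positive, so assuming full melt was valid).

T_f ≈ 18.6 °C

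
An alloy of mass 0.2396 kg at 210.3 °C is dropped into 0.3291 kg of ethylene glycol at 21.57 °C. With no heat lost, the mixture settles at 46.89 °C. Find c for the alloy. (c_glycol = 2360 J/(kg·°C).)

Heat gained plus heat lost sum to zero:
0.2396×c×(46.89 − 210.3) + 0.3291×2360×(46.89 − 21.57) = 0
-39.15 c = -19665
c = -19665/-39.15 ≈ 502.3 J/(kg·°C)

c ≈ 502 J/(kg·°C)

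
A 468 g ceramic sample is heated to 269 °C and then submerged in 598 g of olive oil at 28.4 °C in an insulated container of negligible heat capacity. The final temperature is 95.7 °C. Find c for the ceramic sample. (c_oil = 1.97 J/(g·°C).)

Taking heat into each body as positive, Σ m c ΔT = 0:
468·c·(95.7 − 269) + 598·1.97·(95.7 − 28.4) = 0
-81104 c = -79283
c = -79283/-81104 ≈ 0.9775 J/(g·°C)

c ≈ 0.978 J/(g·°C)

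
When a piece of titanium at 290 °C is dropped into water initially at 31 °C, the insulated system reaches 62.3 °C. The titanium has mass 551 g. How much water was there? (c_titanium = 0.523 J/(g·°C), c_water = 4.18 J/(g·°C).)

Energy conservation, ΣQ = 0:
551×0.523×(62.3 − 290) + m×4.18×(62.3 − 31) = 0
130.83 m = 65617
m = 65617/130.83 ≈ 501.5 g

m ≈ 502 g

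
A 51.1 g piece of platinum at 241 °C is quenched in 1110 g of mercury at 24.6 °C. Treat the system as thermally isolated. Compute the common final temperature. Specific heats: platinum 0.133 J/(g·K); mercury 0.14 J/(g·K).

Energy conservation, ΣQ = 0:
51.1·0.133·(T − 241) + 1110·0.14·(T − 24.6) = 0
162.2 T = 5460.7
T = 5460.7/162.2 ≈ 33.67 °C

T_f ≈ 33.7 °C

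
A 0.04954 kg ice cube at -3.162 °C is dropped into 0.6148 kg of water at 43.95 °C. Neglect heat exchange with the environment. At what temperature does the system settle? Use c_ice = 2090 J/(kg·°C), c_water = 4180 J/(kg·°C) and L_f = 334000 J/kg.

Energy balance with sensible and latent terms:
warm ice to 0 °C: 0.04954×2090×(0 − (-3.162)) = 327.39; melt ice: 0.04954×334000 = 16546; warm the meltwater: 207.08 T; water cools: 0.6148×4180×(T − 43.95) = 2569.9(T − 43.95)
2776.9 T = 112946 − 16874 = 96072
T ≈ 34.60 °C (positive, so assuming full melt was valid).

T_f ≈ 34.6 °C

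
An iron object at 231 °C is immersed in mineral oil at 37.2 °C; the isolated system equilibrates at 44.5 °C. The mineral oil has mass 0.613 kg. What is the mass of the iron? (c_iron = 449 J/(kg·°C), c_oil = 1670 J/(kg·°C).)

Setting the total heat transfer to zero:
m·449·(44.5 − 231) + 0.613·1670·(44.5 − 37.2) = 0
-83738 m = -7473.1
m = -7473.1/-83738 ≈ 0.08924 kg

m ≈ 0.0892 kg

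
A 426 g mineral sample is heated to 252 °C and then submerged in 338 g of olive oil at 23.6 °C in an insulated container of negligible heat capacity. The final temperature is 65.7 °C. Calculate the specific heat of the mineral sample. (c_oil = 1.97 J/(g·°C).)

c ≈ 0.353 J/(g·°C)

Setting the total heat transfer to zero:
426×c×(65.7 − 252) + 338×1.97×(65.7 − 23.6) = 0
-79364 c = -28033
c = -28033/-79364 ≈ 0.3532 J/(g·°C)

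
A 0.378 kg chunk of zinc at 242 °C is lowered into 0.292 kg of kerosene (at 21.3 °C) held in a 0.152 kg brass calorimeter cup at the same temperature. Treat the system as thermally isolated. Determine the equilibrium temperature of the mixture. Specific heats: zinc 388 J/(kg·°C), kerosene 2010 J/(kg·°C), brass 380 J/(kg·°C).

T_f ≈ 62.2 °C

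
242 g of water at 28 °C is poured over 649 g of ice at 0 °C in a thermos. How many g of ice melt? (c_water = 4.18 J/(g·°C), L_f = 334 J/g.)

m_melted ≈ 84.8 g

Cooling the water to 0 °C releases 242×4.18×28 = 28324 J.
Fully melting the ice requires m_ice L_f = 649×334 = 216766 J.
28324 J < 216766 J, so only part of the ice melts and the system sits at 0 °C.
m_melt = 28324 / L_f = 84.8 g.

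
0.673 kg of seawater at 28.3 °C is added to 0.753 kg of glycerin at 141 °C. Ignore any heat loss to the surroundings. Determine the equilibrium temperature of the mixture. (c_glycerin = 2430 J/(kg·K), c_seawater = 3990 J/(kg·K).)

T_f ≈ 74.0 °C

|Q_glycerin| = |Q_seawater|:
0.753·2430·(141 − T) = 0.673·3990·(T − 28.3)
1829.8(141 − T) = 2685.3(T − 28.3)
4515.1 T = 333994  ⇒  T ≈ 73.97 °C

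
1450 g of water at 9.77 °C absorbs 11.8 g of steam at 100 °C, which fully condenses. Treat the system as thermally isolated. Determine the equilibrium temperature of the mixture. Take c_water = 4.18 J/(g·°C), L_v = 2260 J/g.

T_f ≈ 14.9 °C

Taking heat into each body as positive, Σ m c ΔT = 0:
condense steam: −11.8×2260 = −26668
  condensate cools 100→T: 11.8×4.18×(T − 100) = 49.32(T − 100)
  water warms: 1450×4.18×(T − 9.77) = 6061(T − 9.77)
6110.3 T = 26668 + 4932.4 + 59216 = 90816
T ≈ 14.86 °C (< 100 °C, so full condensation is consistent).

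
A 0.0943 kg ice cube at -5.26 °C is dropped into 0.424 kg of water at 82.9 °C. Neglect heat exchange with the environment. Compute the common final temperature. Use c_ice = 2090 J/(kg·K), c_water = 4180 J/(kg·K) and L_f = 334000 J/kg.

T_f ≈ 52.8 °C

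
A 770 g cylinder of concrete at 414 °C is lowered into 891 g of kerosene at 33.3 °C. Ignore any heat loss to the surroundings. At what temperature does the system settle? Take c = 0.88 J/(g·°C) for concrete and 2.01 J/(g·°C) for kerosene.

T_f ≈ 137.8 °C

With ΣQ=0 the equilibrium temperature is the m·c-weighted mean:
T_f = (677.6×414 + 1790.9×33.3) / (677.6 + 1790.9)
    = 340164 / 2468.5 ≈ 137.80 °C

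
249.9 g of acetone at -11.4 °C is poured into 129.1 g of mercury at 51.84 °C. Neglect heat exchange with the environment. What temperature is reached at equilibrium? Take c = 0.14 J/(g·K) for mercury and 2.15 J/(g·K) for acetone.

T_f ≈ -9.3 °C

Set heat shed by the hot body equal to heat absorbed by the cold body:
129.1×0.14×(51.84 − T) = 249.9×2.15×(T − (-11.4))
18.07(51.84 − T) = 537.28(T − (-11.4))
555.36 T = -5188.1  ⇒  T ≈ -9.34 °C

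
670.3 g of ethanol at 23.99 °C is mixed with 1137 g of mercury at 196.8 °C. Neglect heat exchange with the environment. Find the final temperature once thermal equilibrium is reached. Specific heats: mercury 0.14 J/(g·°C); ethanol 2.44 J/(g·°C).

T_f ≈ 39.3 °C

With ΣQ=0 the equilibrium temperature is the m·c-weighted mean:
T_f = (159.18*196.8 + 1635.5*23.99) / (159.18 + 1635.5)
    = 70563 / 1794.7 ≈ 39.32 °C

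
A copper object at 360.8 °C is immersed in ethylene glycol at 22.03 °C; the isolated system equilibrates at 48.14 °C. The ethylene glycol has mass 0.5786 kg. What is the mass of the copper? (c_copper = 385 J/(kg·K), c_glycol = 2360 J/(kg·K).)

Energy conservation, ΣQ = 0:
m·385·(48.14 − 360.8) + 0.5786·2360·(48.14 − 22.03) = 0
-120374 m = -35653
m = -35653/-120374 ≈ 0.2962 kg

m ≈ 0.296 kg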